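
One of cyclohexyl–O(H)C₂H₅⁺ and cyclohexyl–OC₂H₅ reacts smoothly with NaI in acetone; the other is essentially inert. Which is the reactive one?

From cyclohexyl–OC₂H₅ the departing group would be CH₃CH₂O⁻ (pKₐ(CH₃CH₂OH) ≈ 16). Strong base; alkoxides do not leave unassisted.
From cyclohexyl–O(H)C₂H₅⁺ the leaving group is R'OH (pKₐ(R'OH₂⁺) ≈ -2.4). Neutral; leaves from a protonated ether (an oxonium ion, R–O(H)R'⁺).
(In practice cyclohexyl–O(H)C₂H₅⁺ is made from cyclohexyl–OC₂H₅ by protonation with concentrated HBr, allowing neutral ethanol, rather than ethoxide, to depart.)

cyclohexyl–O(H)C₂H₅⁺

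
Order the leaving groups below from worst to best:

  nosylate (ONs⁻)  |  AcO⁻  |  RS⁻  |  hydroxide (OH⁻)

hydroxide (OH⁻) < RS⁻ < AcO⁻ < nosylate (ONs⁻)

The more stable X⁻ (or X) is on its own — i.e. the weaker a base it is — the better a leaving group it makes.
nosylate (ONs⁻): pKₐ(p-O₂NC₆H₄SO₃H) ≈ -3.5
AcO⁻: pKₐ(CH₃COOH) ≈ 4.8 — resonance-stabilised but still a weak base
RS⁻: pKₐ(RSH (a thiol)) ≈ 10.5
hydroxide (OH⁻): pKₐ(H₂O) ≈ 15.7
Listed from poorest to best leaving group as asked.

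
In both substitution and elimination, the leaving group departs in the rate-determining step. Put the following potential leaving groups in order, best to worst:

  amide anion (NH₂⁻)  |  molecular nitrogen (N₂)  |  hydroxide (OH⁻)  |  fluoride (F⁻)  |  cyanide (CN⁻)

molecular nitrogen (N₂) > fluoride (F⁻) > cyanide (CN⁻) > hydroxide (OH⁻) > amide anion (NH₂⁻)

Rank by basicity of the departing species: weakest base leaves most easily.
molecular nitrogen (N₂): no meaningful conjugate acid; N₂ departs as an exceptionally stable neutral molecule
fluoride (F⁻): pKₐ(HF) ≈ 3.2
cyanide (CN⁻): pKₐ(HCN) ≈ 9.2
hydroxide (OH⁻): pKₐ(H₂O) ≈ 15.7
amide anion (NH₂⁻): pKₐ(NH₃) ≈ 38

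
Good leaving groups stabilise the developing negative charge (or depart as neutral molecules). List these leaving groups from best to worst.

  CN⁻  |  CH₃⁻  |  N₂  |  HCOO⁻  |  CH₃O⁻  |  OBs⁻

A good leaving group is a weak base: the lower the pKₐ of its conjugate acid, the more readily it departs.
N₂: no meaningful conjugate acid; N₂ departs as an exceptionally stable neutral molecule
OBs⁻: pKₐ(p-BrC₆H₄SO₃H) ≈ -2.8
HCOO⁻: pKₐ(HCOOH) ≈ 3.8
CN⁻: pKₐ(HCN) ≈ 9.2
CH₃O⁻: pKₐ(CH₃OH) ≈ 15.5
CH₃⁻: pKₐ(CH₄) ≈ 48

N₂ > OBs⁻ > HCOO⁻ > CN⁻ > CH₃O⁻ > CH₃⁻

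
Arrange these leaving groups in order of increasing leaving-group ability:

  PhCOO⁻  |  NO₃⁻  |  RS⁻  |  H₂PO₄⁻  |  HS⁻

RS⁻ < HS⁻ < PhCOO⁻ < H₂PO₄⁻ < NO₃⁻

Leaving-group ability tracks the stability of the departed species; conjugate-acid pKₐ is the usual yardstick (lower pKₐ → better LG).
NO₃⁻: pKₐ(HNO₃) ≈ -1.3 — resonance-delocalised over three oxygens
H₂PO₄⁻: pKₐ(H₃PO₄) ≈ 2.1
PhCOO⁻: pKₐ(C₆H₅COOH) ≈ 4.2 — aryl carboxylate
HS⁻: pKₐ(H₂S) ≈ 7
RS⁻: pKₐ(RSH (a thiol)) ≈ 10.5 — moderately basic; rarely leaves without activation
The question asks for worst first, so the sequence is read in increasing leaving-group ability.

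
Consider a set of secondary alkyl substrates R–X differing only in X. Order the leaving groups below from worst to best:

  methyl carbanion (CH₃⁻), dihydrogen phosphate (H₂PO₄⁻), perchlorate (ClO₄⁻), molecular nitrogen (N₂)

methyl carbanion (CH₃⁻) < dihydrogen phosphate (H₂PO₄⁻) < perchlorate (ClO₄⁻) < molecular nitrogen (N₂)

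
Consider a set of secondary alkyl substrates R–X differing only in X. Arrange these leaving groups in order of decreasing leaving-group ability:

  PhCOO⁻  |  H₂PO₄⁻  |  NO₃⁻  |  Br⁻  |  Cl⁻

Br⁻ > Cl⁻ > NO₃⁻ > H₂PO₄⁻ > PhCOO⁻

Br⁻: pKₐ(HBr) ≈ -9 — weak base; good leaving group
Cl⁻: pKₐ(HCl) ≈ -7
NO₃⁻: pKₐ(HNO₃) ≈ -1.3
H₂PO₄⁻: pKₐ(H₃PO₄) ≈ 2.1 — moderate base; biological leaving group after further activation
PhCOO⁻: pKₐ(C₆H₅COOH) ≈ 4.2 — aryl carboxylate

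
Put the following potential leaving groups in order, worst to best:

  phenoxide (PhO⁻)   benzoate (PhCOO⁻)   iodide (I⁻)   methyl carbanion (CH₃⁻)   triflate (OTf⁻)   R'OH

methyl carbanion (CH₃⁻) < phenoxide (PhO⁻) < benzoate (PhCOO⁻) < R'OH < iodide (I⁻) < triflate (OTf⁻)

A good leaving group is a weak base: the lower the pKₐ of its conjugate acid, the more readily it departs.
triflate (OTf⁻): pKₐ(CF₃SO₃H (triflic acid)) ≈ -14
iodide (I⁻): pKₐ(HI) ≈ -10 — large, highly polarisable; very weak base
R'OH: pKₐ(R'OH₂⁺) ≈ -2.4
benzoate (PhCOO⁻): pKₐ(C₆H₅COOH) ≈ 4.2
phenoxide (PhO⁻): pKₐ(C₆H₅OH (phenol)) ≈ 10 — resonance into the ring helps, but still a poor LG
methyl carbanion (CH₃⁻): pKₐ(CH₄) ≈ 48 — unstabilised carbanion; the worst conceivable leaving group
Listed from poorest to best leaving group as asked.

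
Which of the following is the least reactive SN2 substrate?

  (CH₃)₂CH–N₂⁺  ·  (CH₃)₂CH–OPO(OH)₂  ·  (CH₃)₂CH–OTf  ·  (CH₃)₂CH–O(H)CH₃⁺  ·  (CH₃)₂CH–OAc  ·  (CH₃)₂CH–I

Same R in every case — rank the leaving groups.
A good leaving group is a weak base: the lower the pKₐ of its conjugate acid, the more readily it departs.
(CH₃)₂CH–N₂⁺ loses N₂: no meaningful conjugate acid; N₂ departs as an exceptionally stable neutral molecule
(CH₃)₂CH–OTf loses OTf⁻: pKₐ(CF₃SO₃H (triflic acid)) ≈ -14
(CH₃)₂CH–I loses I⁻: pKₐ(HI) ≈ -10
(CH₃)₂CH–O(H)CH₃⁺ loses R'OH: pKₐ(R'OH₂⁺) ≈ -2.4
(CH₃)₂CH–OPO(OH)₂ loses H₂PO₄⁻: pKₐ(H₃PO₄) ≈ 2.1
(CH₃)₂CH–OAc loses AcO⁻: pKₐ(CH₃COOH) ≈ 4.8

(CH₃)₂CH–OAc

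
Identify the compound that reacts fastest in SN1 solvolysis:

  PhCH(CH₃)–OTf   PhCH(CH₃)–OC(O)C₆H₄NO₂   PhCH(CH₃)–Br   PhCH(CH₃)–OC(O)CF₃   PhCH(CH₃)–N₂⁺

Same R in every case — rank the leaving groups.
Leaving-group ability tracks the stability of the departed species; conjugate-acid pKₐ is the usual yardstick (lower pKₐ → better LG).
PhCH(CH₃)–N₂⁺ loses N₂: no meaningful conjugate acid; N₂ departs as an exceptionally stable neutral molecule
PhCH(CH₃)–OTf loses OTf⁻: pKₐ(CF₃SO₃H (triflic acid)) ≈ -14
PhCH(CH₃)–Br loses Br⁻: pKₐ(HBr) ≈ -9
PhCH(CH₃)–OC(O)CF₃ loses CF₃COO⁻: pKₐ(CF₃COOH) ≈ 0.2
PhCH(CH₃)–OC(O)C₆H₄NO₂ loses p-O₂N–C₆H₄–COO⁻: pKₐ(p-nitrobenzoic acid) ≈ 3.4

PhCH(CH₃)–N₂⁺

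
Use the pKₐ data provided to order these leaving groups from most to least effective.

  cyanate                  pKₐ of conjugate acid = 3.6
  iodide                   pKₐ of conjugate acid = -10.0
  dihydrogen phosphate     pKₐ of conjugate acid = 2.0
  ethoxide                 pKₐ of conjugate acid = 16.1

iodide > dihydrogen phosphate > cyanate > ethoxide

Lower conjugate-acid pKₐ ⇒ weaker base ⇒ better leaving group.
Sorting by the given values: iodide (-10.0), dihydrogen phosphate (2.0), cyanate (3.6), ethoxide (16.1).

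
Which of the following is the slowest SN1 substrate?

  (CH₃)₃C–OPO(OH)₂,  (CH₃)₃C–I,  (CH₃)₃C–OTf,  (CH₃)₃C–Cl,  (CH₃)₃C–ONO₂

(CH₃)₃C–OPO(OH)₂

Same R in every case — rank the leaving groups.
Leaving-group ability tracks the stability of the departed species; conjugate-acid pKₐ is the usual yardstick (lower pKₐ → better LG).
(CH₃)₃C–OTf loses OTf⁻: pKₐ(CF₃SO₃H (triflic acid)) ≈ -14
(CH₃)₃C–I loses I⁻: pKₐ(HI) ≈ -10
(CH₃)₃C–Cl loses Cl⁻: pKₐ(HCl) ≈ -7
(CH₃)₃C–ONO₂ loses NO₃⁻: pKₐ(HNO₃) ≈ -1.3
(CH₃)₃C–OPO(OH)₂ loses H₂PO₄⁻: pKₐ(H₃PO₄) ≈ 2.1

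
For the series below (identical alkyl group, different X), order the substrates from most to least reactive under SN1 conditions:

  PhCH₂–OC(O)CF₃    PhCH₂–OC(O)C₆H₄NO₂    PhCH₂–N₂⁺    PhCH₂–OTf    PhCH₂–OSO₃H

The skeletons are identical, so relative rate is governed entirely by leaving-group ability.
A good leaving group is a weak base: the lower the pKₐ of its conjugate acid, the more readily it departs.
PhCH₂–N₂⁺ loses N₂: no meaningful conjugate acid; N₂ departs as an exceptionally stable neutral molecule
PhCH₂–OTf loses OTf⁻: pKₐ(CF₃SO₃H (triflic acid)) ≈ -14
PhCH₂–OSO₃H loses HSO₄⁻: pKₐ(H₂SO₄) ≈ -3
PhCH₂–OC(O)CF₃ loses CF₃COO⁻: pKₐ(CF₃COOH) ≈ 0.2
PhCH₂–OC(O)C₆H₄NO₂ loses p-O₂N–C₆H₄–COO⁻: pKₐ(p-nitrobenzoic acid) ≈ 3.4

PhCH₂–N₂⁺ > PhCH₂–OTf > PhCH₂–OSO₃H > PhCH₂–OC(O)CF₃ > PhCH₂–OC(O)C₆H₄NO₂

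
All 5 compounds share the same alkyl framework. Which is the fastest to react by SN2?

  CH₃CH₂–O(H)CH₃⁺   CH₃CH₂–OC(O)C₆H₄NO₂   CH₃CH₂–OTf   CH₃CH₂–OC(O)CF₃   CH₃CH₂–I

CH₃CH₂–OTf

Identical carbon frameworks mean the comparison reduces to leaving-group quality.
The more stable X⁻ (or X) is on its own — i.e. the weaker a base it is — the better a leaving group it makes.
CH₃CH₂–OTf loses OTf⁻: pKₐ(CF₃SO₃H (triflic acid)) ≈ -14
CH₃CH₂–I loses I⁻: pKₐ(HI) ≈ -10
CH₃CH₂–O(H)CH₃⁺ loses R'OH: pKₐ(R'OH₂⁺) ≈ -2.4
CH₃CH₂–OC(O)CF₃ loses CF₃COO⁻: pKₐ(CF₃COOH) ≈ 0.2
CH₃CH₂–OC(O)C₆H₄NO₂ loses p-O₂N–C₆H₄–COO⁻: pKₐ(p-nitrobenzoic acid) ≈ 3.4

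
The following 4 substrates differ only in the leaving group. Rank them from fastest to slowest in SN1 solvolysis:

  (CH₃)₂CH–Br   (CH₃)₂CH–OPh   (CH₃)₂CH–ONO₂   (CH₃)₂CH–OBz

With the same alkyl group throughout, only the leaving group differentiates the rates.
The more stable X⁻ (or X) is on its own — i.e. the weaker a base it is — the better a leaving group it makes.
(CH₃)₂CH–Br loses Br⁻: pKₐ(HBr) ≈ -9
(CH₃)₂CH–ONO₂ loses NO₃⁻: pKₐ(HNO₃) ≈ -1.3
(CH₃)₂CH–OBz loses PhCOO⁻: pKₐ(C₆H₅COOH) ≈ 4.2
(CH₃)₂CH–OPh loses PhO⁻: pKₐ(C₆H₅OH (phenol)) ≈ 10

(CH₃)₂CH–Br > (CH₃)₂CH–ONO₂ > (CH₃)₂CH–OBz > (CH₃)₂CH–OPh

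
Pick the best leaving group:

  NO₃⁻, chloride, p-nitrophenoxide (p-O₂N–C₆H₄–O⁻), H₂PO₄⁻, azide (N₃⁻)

Rank by basicity of the departing species: weakest base leaves most easily.
chloride: pKₐ(HCl) ≈ -7
NO₃⁻: pKₐ(HNO₃) ≈ -1.3
H₂PO₄⁻: pKₐ(H₃PO₄) ≈ 2.1
azide (N₃⁻): pKₐ(HN₃) ≈ 4.7
p-nitrophenoxide (p-O₂N–C₆H₄–O⁻): pKₐ(p-nitrophenol) ≈ 7.2

chloride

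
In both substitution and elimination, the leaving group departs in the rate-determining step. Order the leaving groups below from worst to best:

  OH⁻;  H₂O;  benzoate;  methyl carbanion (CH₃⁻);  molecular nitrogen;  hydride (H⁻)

Rank by basicity of the departing species: weakest base leaves most easily.
molecular nitrogen: no meaningful conjugate acid; N₂ departs as an exceptionally stable neutral molecule
H₂O: pKₐ(H₃O⁺) ≈ -1.7 — neutral; leaves from a protonated alcohol (R–OH₂⁺)
benzoate: pKₐ(C₆H₅COOH) ≈ 4.2 — aryl carboxylate
OH⁻: pKₐ(H₂O) ≈ 15.7 — strong base; essentially never leaves without prior activation
hydride (H⁻): pKₐ(H₂) ≈ 36 — extremely strong base; leaves only in special hydride-transfer contexts
methyl carbanion (CH₃⁻): pKₐ(CH₄) ≈ 48 — unstabilised carbanion; the worst conceivable leaving group
Reversing gives the worst-to-best order requested.

methyl carbanion (CH₃⁻) < hydride (H⁻) < OH⁻ < benzoate < H₂O < molecular nitrogen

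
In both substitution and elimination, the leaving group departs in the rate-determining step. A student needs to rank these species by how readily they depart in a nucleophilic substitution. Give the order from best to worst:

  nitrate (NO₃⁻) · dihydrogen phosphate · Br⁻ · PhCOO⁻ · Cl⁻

Br⁻ > Cl⁻ > nitrate (NO₃⁻) > dihydrogen phosphate > PhCOO⁻

Br⁻: pKₐ(HBr) ≈ -9 — weak base; good leaving group
Cl⁻: pKₐ(HCl) ≈ -7 — moderately weak base
nitrate (NO₃⁻): pKₐ(HNO₃) ≈ -1.3 — resonance-delocalised over three oxygens
dihydrogen phosphate: pKₐ(H₃PO₄) ≈ 2.1 — moderate base; biological leaving group after further activation
PhCOO⁻: pKₐ(C₆H₅COOH) ≈ 4.2 — aryl carboxylate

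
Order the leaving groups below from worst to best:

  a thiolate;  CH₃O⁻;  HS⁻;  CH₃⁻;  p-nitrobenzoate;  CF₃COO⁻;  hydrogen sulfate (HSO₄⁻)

CH₃⁻ < CH₃O⁻ < a thiolate < HS⁻ < p-nitrobenzoate < CF₃COO⁻ < hydrogen sulfate (HSO₄⁻)

Leaving-group ability tracks the stability of the departed species; conjugate-acid pKₐ is the usual yardstick (lower pKₐ → better LG).
hydrogen sulfate (HSO₄⁻): pKₐ(H₂SO₄) ≈ -3
CF₃COO⁻: pKₐ(CF₃COOH) ≈ 0.2
p-nitrobenzoate: pKₐ(p-nitrobenzoic acid) ≈ 3.4
HS⁻: pKₐ(H₂S) ≈ 7
a thiolate: pKₐ(RSH (a thiol)) ≈ 10.5
CH₃O⁻: pKₐ(CH₃OH) ≈ 15.5
CH₃⁻: pKₐ(CH₄) ≈ 48
Listed from poorest to best leaving group as asked.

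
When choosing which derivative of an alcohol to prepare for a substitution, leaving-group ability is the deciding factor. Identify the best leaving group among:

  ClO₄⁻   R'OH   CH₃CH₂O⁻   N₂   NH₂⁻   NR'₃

N₂: no meaningful conjugate acid; N₂ departs as an exceptionally stable neutral molecule
ClO₄⁻: pKₐ(HClO₄) ≈ -10
R'OH: pKₐ(R'OH₂⁺) ≈ -2.4
NR'₃: pKₐ(R'₃NH⁺) ≈ 10.7
CH₃CH₂O⁻: pKₐ(CH₃CH₂OH) ≈ 16
NH₂⁻: pKₐ(NH₃) ≈ 38

N₂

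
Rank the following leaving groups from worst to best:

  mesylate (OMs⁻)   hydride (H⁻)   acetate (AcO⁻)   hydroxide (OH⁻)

hydride (H⁻) < hydroxide (OH⁻) < acetate (AcO⁻) < mesylate (OMs⁻)

Rank by basicity of the departing species: weakest base leaves most easily.
mesylate (OMs⁻): pKₐ(CH₃SO₃H (MsOH)) ≈ -1.9
acetate (AcO⁻): pKₐ(CH₃COOH) ≈ 4.8
hydroxide (OH⁻): pKₐ(H₂O) ≈ 15.7
hydride (H⁻): pKₐ(H₂) ≈ 36
The question asks for worst first, so the sequence is read in increasing leaving-group ability.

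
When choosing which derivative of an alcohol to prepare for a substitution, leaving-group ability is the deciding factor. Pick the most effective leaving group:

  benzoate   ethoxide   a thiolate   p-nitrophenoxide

benzoate

A good leaving group is a weak base: the lower the pKₐ of its conjugate acid, the more readily it departs.
benzoate: pKₐ(C₆H₅COOH) ≈ 4.2
p-nitrophenoxide: pKₐ(p-nitrophenol) ≈ 7.2
a thiolate: pKₐ(RSH (a thiol)) ≈ 10.5
ethoxide: pKₐ(CH₃CH₂OH) ≈ 16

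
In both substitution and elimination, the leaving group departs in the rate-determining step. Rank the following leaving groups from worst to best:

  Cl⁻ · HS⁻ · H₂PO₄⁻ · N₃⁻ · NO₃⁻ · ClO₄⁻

HS⁻ < N₃⁻ < H₂PO₄⁻ < NO₃⁻ < Cl⁻ < ClO₄⁻

The more stable X⁻ (or X) is on its own — i.e. the weaker a base it is — the better a leaving group it makes.
ClO₄⁻: pKₐ(HClO₄) ≈ -10 — extremely weak base; rarely used for safety reasons
Cl⁻: pKₐ(HCl) ≈ -7 — moderately weak base
NO₃⁻: pKₐ(HNO₃) ≈ -1.3 — resonance-delocalised over three oxygens
H₂PO₄⁻: pKₐ(H₃PO₄) ≈ 2.1 — moderate base; biological leaving group after further activation
N₃⁻: pKₐ(HN₃) ≈ 4.7 — linear, resonance-stabilised
HS⁻: pKₐ(H₂S) ≈ 7 — larger and more polarisable than the oxygen analogue
The question asks for worst first, so the sequence is read in increasing leaving-group ability.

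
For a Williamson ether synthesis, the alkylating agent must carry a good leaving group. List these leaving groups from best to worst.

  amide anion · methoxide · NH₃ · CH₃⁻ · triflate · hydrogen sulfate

triflate > hydrogen sulfate > NH₃ > methoxide > amide anion > CH₃⁻

Leaving-group ability tracks the stability of the departed species; conjugate-acid pKₐ is the usual yardstick (lower pKₐ → better LG).
triflate: pKₐ(CF₃SO₃H (triflic acid)) ≈ -14
hydrogen sulfate: pKₐ(H₂SO₄) ≈ -3
NH₃: pKₐ(NH₄⁺) ≈ 9.2
methoxide: pKₐ(CH₃OH) ≈ 15.5
amide anion: pKₐ(NH₃) ≈ 38
CH₃⁻: pKₐ(CH₄) ≈ 48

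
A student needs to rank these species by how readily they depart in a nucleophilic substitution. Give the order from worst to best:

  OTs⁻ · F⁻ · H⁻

H⁻ < F⁻ < OTs⁻

A good leaving group is a weak base: the lower the pKₐ of its conjugate acid, the more readily it departs.
OTs⁻: pKₐ(p-CH₃C₆H₄SO₃H (TsOH)) ≈ -2.8
F⁻: pKₐ(HF) ≈ 3.2 — small and strongly basic; the poor halide leaving group
H⁻: pKₐ(H₂) ≈ 36 — extremely strong base; leaves only in special hydride-transfer contexts
The question asks for worst first, so the sequence is read in increasing leaving-group ability.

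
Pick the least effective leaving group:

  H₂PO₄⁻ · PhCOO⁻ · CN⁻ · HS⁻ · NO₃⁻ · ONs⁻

CN⁻

ONs⁻: pKₐ(p-O₂NC₆H₄SO₃H) ≈ -3.5
NO₃⁻: pKₐ(HNO₃) ≈ -1.3
H₂PO₄⁻: pKₐ(H₃PO₄) ≈ 2.1
PhCOO⁻: pKₐ(C₆H₅COOH) ≈ 4.2
HS⁻: pKₐ(H₂S) ≈ 7
CN⁻: pKₐ(HCN) ≈ 9.2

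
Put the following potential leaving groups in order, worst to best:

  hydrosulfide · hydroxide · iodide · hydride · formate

hydride < hydroxide < hydrosulfide < formate < iodide

The more stable X⁻ (or X) is on its own — i.e. the weaker a base it is — the better a leaving group it makes.
iodide: pKₐ(HI) ≈ -10 — large, highly polarisable; very weak base
formate: pKₐ(HCOOH) ≈ 3.8 — resonance-stabilised carboxylate
hydrosulfide: pKₐ(H₂S) ≈ 7 — larger and more polarisable than the oxygen analogue
hydroxide: pKₐ(H₂O) ≈ 15.7
hydride: pKₐ(H₂) ≈ 36 — extremely strong base; leaves only in special hydride-transfer contexts
Reversing gives the worst-to-best order requested.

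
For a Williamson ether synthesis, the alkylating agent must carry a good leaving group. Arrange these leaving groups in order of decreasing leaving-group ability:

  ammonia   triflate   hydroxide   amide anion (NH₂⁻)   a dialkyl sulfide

triflate > a dialkyl sulfide > ammonia > hydroxide > amide anion (NH₂⁻)

A good leaving group is a weak base: the lower the pKₐ of its conjugate acid, the more readily it departs.
triflate: pKₐ(CF₃SO₃H (triflic acid)) ≈ -14 — charge spread over three oxygens and a CF₃ group; the premier leaving group in synthesis
a dialkyl sulfide: pKₐ(R'₂SH⁺) ≈ -7 — neutral; leaves from a sulfonium salt (R–SR'₂⁺)
ammonia: pKₐ(NH₄⁺) ≈ 9.2 — neutral but moderately basic; leaves from R–NH₃⁺
hydroxide: pKₐ(H₂O) ≈ 15.7
amide anion (NH₂⁻): pKₐ(NH₃) ≈ 38 — extremely strong base; never a leaving group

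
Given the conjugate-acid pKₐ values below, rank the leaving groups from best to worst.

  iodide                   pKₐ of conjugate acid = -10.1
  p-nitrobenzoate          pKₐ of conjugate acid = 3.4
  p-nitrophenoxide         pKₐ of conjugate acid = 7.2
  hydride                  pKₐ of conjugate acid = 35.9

Lower conjugate-acid pKₐ ⇒ weaker base ⇒ better leaving group.
Sorting by the given values: iodide (-10.1), p-nitrobenzoate (3.4), p-nitrophenoxide (7.2), hydride (35.9).

iodide > p-nitrobenzoate > p-nitrophenoxide > hydride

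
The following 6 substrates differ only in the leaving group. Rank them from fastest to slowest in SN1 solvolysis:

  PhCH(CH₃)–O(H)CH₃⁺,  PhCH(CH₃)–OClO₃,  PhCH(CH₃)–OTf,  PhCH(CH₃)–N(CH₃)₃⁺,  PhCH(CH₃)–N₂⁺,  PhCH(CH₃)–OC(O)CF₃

PhCH(CH₃)–N₂⁺ > PhCH(CH₃)–OTf > PhCH(CH₃)–OClO₃ > PhCH(CH₃)–O(H)CH₃⁺ > PhCH(CH₃)–OC(O)CF₃ > PhCH(CH₃)–N(CH₃)₃⁺

With the same alkyl group throughout, only the leaving group differentiates the rates.
Leaving-group ability tracks the stability of the departed species; conjugate-acid pKₐ is the usual yardstick (lower pKₐ → better LG).
PhCH(CH₃)–N₂⁺ loses N₂: no meaningful conjugate acid; N₂ departs as an exceptionally stable neutral molecule
PhCH(CH₃)–OTf loses OTf⁻: pKₐ(CF₃SO₃H (triflic acid)) ≈ -14
PhCH(CH₃)–OClO₃ loses ClO₄⁻: pKₐ(HClO₄) ≈ -10
PhCH(CH₃)–O(H)CH₃⁺ loses R'OH: pKₐ(R'OH₂⁺) ≈ -2.4
PhCH(CH₃)–OC(O)CF₃ loses CF₃COO⁻: pKₐ(CF₃COOH) ≈ 0.2
PhCH(CH₃)–N(CH₃)₃⁺ loses NR'₃: pKₐ(R'₃NH⁺) ≈ 10.7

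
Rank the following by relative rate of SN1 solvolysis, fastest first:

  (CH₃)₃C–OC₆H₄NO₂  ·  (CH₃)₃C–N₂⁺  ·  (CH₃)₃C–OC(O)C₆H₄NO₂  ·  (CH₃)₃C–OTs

(CH₃)₃C–N₂⁺ > (CH₃)₃C–OTs > (CH₃)₃C–OC(O)C₆H₄NO₂ > (CH₃)₃C–OC₆H₄NO₂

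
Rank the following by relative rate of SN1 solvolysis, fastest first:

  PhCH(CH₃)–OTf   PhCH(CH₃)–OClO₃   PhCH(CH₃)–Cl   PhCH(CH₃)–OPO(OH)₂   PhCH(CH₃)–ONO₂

With the same alkyl group throughout, only the leaving group differentiates the rates.
A good leaving group is a weak base: the lower the pKₐ of its conjugate acid, the more readily it departs.
PhCH(CH₃)–OTf loses OTf⁻: pKₐ(CF₃SO₃H (triflic acid)) ≈ -14
PhCH(CH₃)–OClO₃ loses ClO₄⁻: pKₐ(HClO₄) ≈ -10
PhCH(CH₃)–Cl loses Cl⁻: pKₐ(HCl) ≈ -7
PhCH(CH₃)–ONO₂ loses NO₃⁻: pKₐ(HNO₃) ≈ -1.3
PhCH(CH₃)–OPO(OH)₂ loses H₂PO₄⁻: pKₐ(H₃PO₄) ≈ 2.1

PhCH(CH₃)–OTf > PhCH(CH₃)–OClO₃ > PhCH(CH₃)–Cl > PhCH(CH₃)–ONO₂ > PhCH(CH₃)–OPO(OH)₂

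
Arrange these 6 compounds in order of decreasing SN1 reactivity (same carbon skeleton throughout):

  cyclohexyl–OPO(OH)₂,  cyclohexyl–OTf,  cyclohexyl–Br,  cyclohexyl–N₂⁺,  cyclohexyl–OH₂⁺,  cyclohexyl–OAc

cyclohexyl–N₂⁺ > cyclohexyl–OTf > cyclohexyl–Br > cyclohexyl–OH₂⁺ > cyclohexyl–OPO(OH)₂ > cyclohexyl–OAc

With the same alkyl group throughout, only the leaving group differentiates the rates.
The more stable X⁻ (or X) is on its own — i.e. the weaker a base it is — the better a leaving group it makes.
cyclohexyl–N₂⁺ loses N₂: no meaningful conjugate acid; N₂ departs as an exceptionally stable neutral molecule
cyclohexyl–OTf loses OTf⁻: pKₐ(CF₃SO₃H (triflic acid)) ≈ -14
cyclohexyl–Br loses Br⁻: pKₐ(HBr) ≈ -9
cyclohexyl–OH₂⁺ loses H₂O: pKₐ(H₃O⁺) ≈ -1.7
cyclohexyl–OPO(OH)₂ loses H₂PO₄⁻: pKₐ(H₃PO₄) ≈ 2.1
cyclohexyl–OAc loses AcO⁻: pKₐ(CH₃COOH) ≈ 4.8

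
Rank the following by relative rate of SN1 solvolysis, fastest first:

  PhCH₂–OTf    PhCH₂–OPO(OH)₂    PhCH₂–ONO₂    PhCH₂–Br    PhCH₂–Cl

PhCH₂–OTf > PhCH₂–Br > PhCH₂–Cl > PhCH₂–ONO₂ > PhCH₂–OPO(OH)₂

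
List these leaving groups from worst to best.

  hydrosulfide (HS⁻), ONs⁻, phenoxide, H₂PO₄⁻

phenoxide < hydrosulfide (HS⁻) < H₂PO₄⁻ < ONs⁻

Leaving-group ability tracks the stability of the departed species; conjugate-acid pKₐ is the usual yardstick (lower pKₐ → better LG).
ONs⁻: pKₐ(p-O₂NC₆H₄SO₃H) ≈ -3.5 — p-nitro group further stabilises the sulfonate
H₂PO₄⁻: pKₐ(H₃PO₄) ≈ 2.1 — moderate base; biological leaving group after further activation
hydrosulfide (HS⁻): pKₐ(H₂S) ≈ 7 — larger and more polarisable than the oxygen analogue
phenoxide: pKₐ(C₆H₅OH (phenol)) ≈ 10
The question asks for worst first, so the sequence is read in increasing leaving-group ability.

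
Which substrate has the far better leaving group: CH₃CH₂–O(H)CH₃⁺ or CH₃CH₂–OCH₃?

From CH₃CH₂–OCH₃ the departing group would be CH₃O⁻ (pKₐ(CH₃OH) ≈ 15.5). Strong base; alkoxides do not leave unassisted.
From CH₃CH₂–O(H)CH₃⁺ the leaving group is R'OH (pKₐ(R'OH₂⁺) ≈ -2.4). Neutral; leaves from a protonated ether (an oxonium ion, R–O(H)R'⁺).
(In practice CH₃CH₂–O(H)CH₃⁺ is made from CH₃CH₂–OCH₃ by protonation with concentrated HI, allowing neutral methanol, rather than methoxide, to depart.)

CH₃CH₂–O(H)CH₃⁺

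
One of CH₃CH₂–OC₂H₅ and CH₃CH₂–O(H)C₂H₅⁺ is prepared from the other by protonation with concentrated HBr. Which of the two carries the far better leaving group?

From CH₃CH₂–OC₂H₅ the departing group would be CH₃CH₂O⁻ (pKₐ(CH₃CH₂OH) ≈ 16). Strong base; alkoxides do not leave unassisted.
From CH₃CH₂–O(H)C₂H₅⁺ the leaving group is R'OH (pKₐ(R'OH₂⁺) ≈ -2.4). Neutral; leaves from a protonated ether (an oxonium ion, R–O(H)R'⁺).
Protonation with concentrated HBr works by allowing neutral ethanol, rather than ethoxide, to depart, making CH₃CH₂–O(H)C₂H₅⁺ enormously more reactive.

CH₃CH₂–O(H)C₂H₅⁺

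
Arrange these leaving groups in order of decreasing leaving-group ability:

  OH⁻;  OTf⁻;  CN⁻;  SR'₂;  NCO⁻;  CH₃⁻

A good leaving group is a weak base: the lower the pKₐ of its conjugate acid, the more readily it departs.
OTf⁻: pKₐ(CF₃SO₃H (triflic acid)) ≈ -14 — charge spread over three oxygens and a CF₃ group; the premier leaving group in synthesis
SR'₂: pKₐ(R'₂SH⁺) ≈ -7 — neutral; leaves from a sulfonium salt (R–SR'₂⁺)
NCO⁻: pKₐ(HOCN) ≈ 3.5 — resonance between N and O
CN⁻: pKₐ(HCN) ≈ 9.2 — sp carbon stabilises the charge somewhat, but still a poor LG
OH⁻: pKₐ(H₂O) ≈ 15.7 — strong base; essentially never leaves without prior activation
CH₃⁻: pKₐ(CH₄) ≈ 48 — unstabilised carbanion; the worst conceivable leaving group

OTf⁻ > SR'₂ > NCO⁻ > CN⁻ > OH⁻ > CH₃⁻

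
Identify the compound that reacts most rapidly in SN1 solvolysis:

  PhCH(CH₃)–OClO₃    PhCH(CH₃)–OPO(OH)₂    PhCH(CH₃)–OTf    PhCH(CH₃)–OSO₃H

The skeletons are identical, so relative rate is governed entirely by leaving-group ability.
Rank by basicity of the departing species: weakest base leaves most easily.
PhCH(CH₃)–OTf loses OTf⁻: pKₐ(CF₃SO₃H (triflic acid)) ≈ -14
PhCH(CH₃)–OClO₃ loses ClO₄⁻: pKₐ(HClO₄) ≈ -10
PhCH(CH₃)–OSO₃H loses HSO₄⁻: pKₐ(H₂SO₄) ≈ -3
PhCH(CH₃)–OPO(OH)₂ loses H₂PO₄⁻: pKₐ(H₃PO₄) ≈ 2.1

PhCH(CH₃)–OTf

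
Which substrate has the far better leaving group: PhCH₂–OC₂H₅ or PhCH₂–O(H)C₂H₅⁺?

From PhCH₂–OC₂H₅ the departing group would be CH₃CH₂O⁻ (pKₐ(CH₃CH₂OH) ≈ 16). Strong base; alkoxides do not leave unassisted.
From PhCH₂–O(H)C₂H₅⁺ the leaving group is R'OH (pKₐ(R'OH₂⁺) ≈ -2.4). Neutral; leaves from a protonated ether (an oxonium ion, R–O(H)R'⁺).
(In practice PhCH₂–O(H)C₂H₅⁺ is made from PhCH₂–OC₂H₅ by protonation with concentrated HBr, allowing neutral ethanol, rather than ethoxide, to depart.)

PhCH₂–O(H)C₂H₅⁺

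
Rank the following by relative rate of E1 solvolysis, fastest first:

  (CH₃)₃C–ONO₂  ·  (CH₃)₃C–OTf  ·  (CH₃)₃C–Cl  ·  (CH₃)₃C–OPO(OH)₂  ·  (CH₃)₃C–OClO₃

(CH₃)₃C–OTf > (CH₃)₃C–OClO₃ > (CH₃)₃C–Cl > (CH₃)₃C–ONO₂ > (CH₃)₃C–OPO(OH)₂

Identical carbon frameworks mean the comparison reduces to leaving-group quality.
The more stable X⁻ (or X) is on its own — i.e. the weaker a base it is — the better a leaving group it makes.
(CH₃)₃C–OTf loses OTf⁻: pKₐ(CF₃SO₃H (triflic acid)) ≈ -14
(CH₃)₃C–OClO₃ loses ClO₄⁻: pKₐ(HClO₄) ≈ -10
(CH₃)₃C–Cl loses Cl⁻: pKₐ(HCl) ≈ -7
(CH₃)₃C–ONO₂ loses NO₃⁻: pKₐ(HNO₃) ≈ -1.3
(CH₃)₃C–OPO(OH)₂ loses H₂PO₄⁻: pKₐ(H₃PO₄) ≈ 2.1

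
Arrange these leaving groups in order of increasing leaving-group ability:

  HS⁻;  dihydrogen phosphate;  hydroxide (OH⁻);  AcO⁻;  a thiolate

A good leaving group is a weak base: the lower the pKₐ of its conjugate acid, the more readily it departs.
dihydrogen phosphate: pKₐ(H₃PO₄) ≈ 2.1
AcO⁻: pKₐ(CH₃COOH) ≈ 4.8 — resonance-stabilised but still a weak base
HS⁻: pKₐ(H₂S) ≈ 7
a thiolate: pKₐ(RSH (a thiol)) ≈ 10.5
hydroxide (OH⁻): pKₐ(H₂O) ≈ 15.7
The question asks for worst first, so the sequence is read in increasing leaving-group ability.

hydroxide (OH⁻) < a thiolate < HS⁻ < AcO⁻ < dihydrogen phosphate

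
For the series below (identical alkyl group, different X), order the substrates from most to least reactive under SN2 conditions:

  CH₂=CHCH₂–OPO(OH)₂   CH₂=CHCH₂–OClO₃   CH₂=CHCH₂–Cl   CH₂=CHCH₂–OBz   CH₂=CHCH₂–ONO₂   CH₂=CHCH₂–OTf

CH₂=CHCH₂–OTf > CH₂=CHCH₂–OClO₃ > CH₂=CHCH₂–Cl > CH₂=CHCH₂–ONO₂ > CH₂=CHCH₂–OPO(OH)₂ > CH₂=CHCH₂–OBz

Identical carbon frameworks mean the comparison reduces to leaving-group quality.
The more stable X⁻ (or X) is on its own — i.e. the weaker a base it is — the better a leaving group it makes.
CH₂=CHCH₂–OTf loses OTf⁻: pKₐ(CF₃SO₃H (triflic acid)) ≈ -14
CH₂=CHCH₂–OClO₃ loses ClO₄⁻: pKₐ(HClO₄) ≈ -10
CH₂=CHCH₂–Cl loses Cl⁻: pKₐ(HCl) ≈ -7
CH₂=CHCH₂–ONO₂ loses NO₃⁻: pKₐ(HNO₃) ≈ -1.3
CH₂=CHCH₂–OPO(OH)₂ loses H₂PO₄⁻: pKₐ(H₃PO₄) ≈ 2.1
CH₂=CHCH₂–OBz loses PhCOO⁻: pKₐ(C₆H₅COOH) ≈ 4.2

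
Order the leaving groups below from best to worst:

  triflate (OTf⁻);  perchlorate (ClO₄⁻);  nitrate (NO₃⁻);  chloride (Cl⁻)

The more stable X⁻ (or X) is on its own — i.e. the weaker a base it is — the better a leaving group it makes.
triflate (OTf⁻): pKₐ(CF₃SO₃H (triflic acid)) ≈ -14
perchlorate (ClO₄⁻): pKₐ(HClO₄) ≈ -10
chloride (Cl⁻): pKₐ(HCl) ≈ -7
nitrate (NO₃⁻): pKₐ(HNO₃) ≈ -1.3

triflate (OTf⁻) > perchlorate (ClO₄⁻) > chloride (Cl⁻) > nitrate (NO₃⁻)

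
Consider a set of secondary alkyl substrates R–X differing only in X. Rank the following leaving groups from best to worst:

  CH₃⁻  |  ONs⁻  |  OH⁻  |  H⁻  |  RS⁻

The more stable X⁻ (or X) is on its own — i.e. the weaker a base it is — the better a leaving group it makes.
ONs⁻: pKₐ(p-O₂NC₆H₄SO₃H) ≈ -3.5
RS⁻: pKₐ(RSH (a thiol)) ≈ 10.5
OH⁻: pKₐ(H₂O) ≈ 15.7
H⁻: pKₐ(H₂) ≈ 36
CH₃⁻: pKₐ(CH₄) ≈ 48

ONs⁻ > RS⁻ > OH⁻ > H⁻ > CH₃⁻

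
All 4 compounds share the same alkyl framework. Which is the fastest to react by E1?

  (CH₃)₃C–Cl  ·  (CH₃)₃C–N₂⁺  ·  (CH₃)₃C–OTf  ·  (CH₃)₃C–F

Identical carbon frameworks mean the comparison reduces to leaving-group quality.
Rank by basicity of the departing species: weakest base leaves most easily.
(CH₃)₃C–N₂⁺ loses N₂: no meaningful conjugate acid; N₂ departs as an exceptionally stable neutral molecule
(CH₃)₃C–OTf loses OTf⁻: pKₐ(CF₃SO₃H (triflic acid)) ≈ -14
(CH₃)₃C–Cl loses Cl⁻: pKₐ(HCl) ≈ -7
(CH₃)₃C–F loses F⁻: pKₐ(HF) ≈ 3.2

(CH₃)₃C–N₂⁺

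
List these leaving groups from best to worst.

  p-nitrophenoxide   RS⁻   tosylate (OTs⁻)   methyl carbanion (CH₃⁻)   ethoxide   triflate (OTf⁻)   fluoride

A good leaving group is a weak base: the lower the pKₐ of its conjugate acid, the more readily it departs.
triflate (OTf⁻): pKₐ(CF₃SO₃H (triflic acid)) ≈ -14
tosylate (OTs⁻): pKₐ(p-CH₃C₆H₄SO₃H (TsOH)) ≈ -2.8
fluoride: pKₐ(HF) ≈ 3.2
p-nitrophenoxide: pKₐ(p-nitrophenol) ≈ 7.2
RS⁻: pKₐ(RSH (a thiol)) ≈ 10.5
ethoxide: pKₐ(CH₃CH₂OH) ≈ 16
methyl carbanion (CH₃⁻): pKₐ(CH₄) ≈ 48

triflate (OTf⁻) > tosylate (OTs⁻) > fluoride > p-nitrophenoxide > RS⁻ > ethoxide > methyl carbanion (CH₃⁻)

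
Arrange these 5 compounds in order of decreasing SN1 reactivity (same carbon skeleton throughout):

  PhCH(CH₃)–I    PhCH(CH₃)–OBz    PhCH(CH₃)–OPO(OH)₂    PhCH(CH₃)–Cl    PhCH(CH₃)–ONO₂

PhCH(CH₃)–I > PhCH(CH₃)–Cl > PhCH(CH₃)–ONO₂ > PhCH(CH₃)–OPO(OH)₂ > PhCH(CH₃)–OBz

Same R in every case — rank the leaving groups.
Rank by basicity of the departing species: weakest base leaves most easily.
PhCH(CH₃)–I loses I⁻: pKₐ(HI) ≈ -10
PhCH(CH₃)–Cl loses Cl⁻: pKₐ(HCl) ≈ -7
PhCH(CH₃)–ONO₂ loses NO₃⁻: pKₐ(HNO₃) ≈ -1.3
PhCH(CH₃)–OPO(OH)₂ loses H₂PO₄⁻: pKₐ(H₃PO₄) ≈ 2.1
PhCH(CH₃)–OBz loses PhCOO⁻: pKₐ(C₆H₅COOH) ≈ 4.2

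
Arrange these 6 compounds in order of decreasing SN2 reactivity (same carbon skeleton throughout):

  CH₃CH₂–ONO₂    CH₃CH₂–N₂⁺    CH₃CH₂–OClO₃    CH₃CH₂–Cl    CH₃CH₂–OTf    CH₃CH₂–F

CH₃CH₂–N₂⁺ > CH₃CH₂–OTf > CH₃CH₂–OClO₃ > CH₃CH₂–Cl > CH₃CH₂–ONO₂ > CH₃CH₂–F

The skeletons are identical, so relative rate is governed entirely by leaving-group ability.
Leaving-group ability tracks the stability of the departed species; conjugate-acid pKₐ is the usual yardstick (lower pKₐ → better LG).
CH₃CH₂–N₂⁺ loses N₂: no meaningful conjugate acid; N₂ departs as an exceptionally stable neutral molecule
CH₃CH₂–OTf loses OTf⁻: pKₐ(CF₃SO₃H (triflic acid)) ≈ -14
CH₃CH₂–OClO₃ loses ClO₄⁻: pKₐ(HClO₄) ≈ -10
CH₃CH₂–Cl loses Cl⁻: pKₐ(HCl) ≈ -7
CH₃CH₂–ONO₂ loses NO₃⁻: pKₐ(HNO₃) ≈ -1.3
CH₃CH₂–F loses F⁻: pKₐ(HF) ≈ 3.2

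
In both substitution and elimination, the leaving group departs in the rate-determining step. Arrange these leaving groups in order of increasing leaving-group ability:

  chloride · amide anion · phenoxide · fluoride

amide anion < phenoxide < fluoride < chloride

Leaving-group ability tracks the stability of the departed species; conjugate-acid pKₐ is the usual yardstick (lower pKₐ → better LG).
chloride: pKₐ(HCl) ≈ -7
fluoride: pKₐ(HF) ≈ 3.2
phenoxide: pKₐ(C₆H₅OH (phenol)) ≈ 10
amide anion: pKₐ(NH₃) ≈ 38
Listed from poorest to best leaving group as asked.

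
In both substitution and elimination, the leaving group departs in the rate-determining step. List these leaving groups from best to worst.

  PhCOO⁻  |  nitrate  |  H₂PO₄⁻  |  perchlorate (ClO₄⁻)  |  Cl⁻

perchlorate (ClO₄⁻) > Cl⁻ > nitrate > H₂PO₄⁻ > PhCOO⁻

perchlorate (ClO₄⁻): pKₐ(HClO₄) ≈ -10
Cl⁻: pKₐ(HCl) ≈ -7
nitrate: pKₐ(HNO₃) ≈ -1.3
H₂PO₄⁻: pKₐ(H₃PO₄) ≈ 2.1
PhCOO⁻: pKₐ(C₆H₅COOH) ≈ 4.2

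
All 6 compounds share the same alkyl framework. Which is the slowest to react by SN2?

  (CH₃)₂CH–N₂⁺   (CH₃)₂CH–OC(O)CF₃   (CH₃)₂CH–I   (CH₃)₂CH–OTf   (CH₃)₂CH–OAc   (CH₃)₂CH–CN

Identical carbon frameworks mean the comparison reduces to leaving-group quality.
A good leaving group is a weak base: the lower the pKₐ of its conjugate acid, the more readily it departs.
(CH₃)₂CH–N₂⁺ loses N₂: no meaningful conjugate acid; N₂ departs as an exceptionally stable neutral molecule
(CH₃)₂CH–OTf loses OTf⁻: pKₐ(CF₃SO₃H (triflic acid)) ≈ -14
(CH₃)₂CH–I loses I⁻: pKₐ(HI) ≈ -10
(CH₃)₂CH–OC(O)CF₃ loses CF₃COO⁻: pKₐ(CF₃COOH) ≈ 0.2
(CH₃)₂CH–OAc loses AcO⁻: pKₐ(CH₃COOH) ≈ 4.8
(CH₃)₂CH–CN loses CN⁻: pKₐ(HCN) ≈ 9.2

(CH₃)₂CH–CN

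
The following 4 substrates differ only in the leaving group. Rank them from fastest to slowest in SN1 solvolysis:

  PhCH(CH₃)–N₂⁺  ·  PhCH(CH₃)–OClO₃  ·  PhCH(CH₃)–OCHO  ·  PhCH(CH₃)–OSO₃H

PhCH(CH₃)–N₂⁺ > PhCH(CH₃)–OClO₃ > PhCH(CH₃)–OSO₃H > PhCH(CH₃)–OCHO

With the same alkyl group throughout, only the leaving group differentiates the rates.
Leaving-group ability tracks the stability of the departed species; conjugate-acid pKₐ is the usual yardstick (lower pKₐ → better LG).
PhCH(CH₃)–N₂⁺ loses N₂: no meaningful conjugate acid; N₂ departs as an exceptionally stable neutral molecule
PhCH(CH₃)–OClO₃ loses ClO₄⁻: pKₐ(HClO₄) ≈ -10
PhCH(CH₃)–OSO₃H loses HSO₄⁻: pKₐ(H₂SO₄) ≈ -3
PhCH(CH₃)–OCHO loses HCOO⁻: pKₐ(HCOOH) ≈ 3.8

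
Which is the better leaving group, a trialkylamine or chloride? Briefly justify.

chloride

chloride is the better leaving group.
pKₐ(HCl) ≈ -7 versus pKₐ(R'₃NH⁺) ≈ 10.7: chloride is the much weaker base.
Moderately weak base.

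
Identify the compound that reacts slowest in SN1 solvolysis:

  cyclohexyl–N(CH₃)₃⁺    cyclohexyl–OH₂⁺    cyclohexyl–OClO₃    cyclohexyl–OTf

Same R in every case — rank the leaving groups.
A good leaving group is a weak base: the lower the pKₐ of its conjugate acid, the more readily it departs.
cyclohexyl–OTf loses OTf⁻: pKₐ(CF₃SO₃H (triflic acid)) ≈ -14
cyclohexyl–OClO₃ loses ClO₄⁻: pKₐ(HClO₄) ≈ -10
cyclohexyl–OH₂⁺ loses H₂O: pKₐ(H₃O⁺) ≈ -1.7
cyclohexyl–N(CH₃)₃⁺ loses NR'₃: pKₐ(R'₃NH⁺) ≈ 10.7

cyclohexyl–N(CH₃)₃⁺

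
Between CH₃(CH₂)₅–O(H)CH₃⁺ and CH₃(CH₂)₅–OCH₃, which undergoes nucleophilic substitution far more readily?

CH₃(CH₂)₅–O(H)CH₃⁺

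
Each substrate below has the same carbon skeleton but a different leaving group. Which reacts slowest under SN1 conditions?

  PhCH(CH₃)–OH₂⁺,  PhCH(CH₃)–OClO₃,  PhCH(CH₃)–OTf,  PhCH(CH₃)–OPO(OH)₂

PhCH(CH₃)–OPO(OH)₂

With the same alkyl group throughout, only the leaving group differentiates the rates.
Rank by basicity of the departing species: weakest base leaves most easily.
PhCH(CH₃)–OTf loses OTf⁻: pKₐ(CF₃SO₃H (triflic acid)) ≈ -14
PhCH(CH₃)–OClO₃ loses ClO₄⁻: pKₐ(HClO₄) ≈ -10
PhCH(CH₃)–OH₂⁺ loses H₂O: pKₐ(H₃O⁺) ≈ -1.7
PhCH(CH₃)–OPO(OH)₂ loses H₂PO₄⁻: pKₐ(H₃PO₄) ≈ 2.1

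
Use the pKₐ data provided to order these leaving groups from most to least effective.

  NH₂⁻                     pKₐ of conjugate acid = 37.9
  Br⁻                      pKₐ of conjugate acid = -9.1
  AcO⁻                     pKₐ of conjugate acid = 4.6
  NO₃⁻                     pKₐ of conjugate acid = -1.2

Br⁻ > NO₃⁻ > AcO⁻ > NH₂⁻

Lower conjugate-acid pKₐ ⇒ weaker base ⇒ better leaving group.
Sorting by the given values: Br⁻ (-9.1), NO₃⁻ (-1.2), AcO⁻ (4.6), NH₂⁻ (37.9).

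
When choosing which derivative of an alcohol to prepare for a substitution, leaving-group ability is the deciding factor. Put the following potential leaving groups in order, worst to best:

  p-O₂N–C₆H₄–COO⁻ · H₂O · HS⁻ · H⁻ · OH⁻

A good leaving group is a weak base: the lower the pKₐ of its conjugate acid, the more readily it departs.
H₂O: pKₐ(H₃O⁺) ≈ -1.7 — neutral; leaves from a protonated alcohol (R–OH₂⁺)
p-O₂N–C₆H₄–COO⁻: pKₐ(p-nitrobenzoic acid) ≈ 3.4
HS⁻: pKₐ(H₂S) ≈ 7
OH⁻: pKₐ(H₂O) ≈ 15.7 — strong base; essentially never leaves without prior activation
H⁻: pKₐ(H₂) ≈ 36 — extremely strong base; leaves only in special hydride-transfer contexts
Reversing gives the worst-to-best order requested.

H⁻ < OH⁻ < HS⁻ < p-O₂N–C₆H₄–COO⁻ < H₂O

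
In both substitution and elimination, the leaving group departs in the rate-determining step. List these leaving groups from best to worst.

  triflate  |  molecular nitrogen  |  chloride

Leaving-group ability tracks the stability of the departed species; conjugate-acid pKₐ is the usual yardstick (lower pKₐ → better LG).
molecular nitrogen: no meaningful conjugate acid; N₂ departs as an exceptionally stable neutral molecule
triflate: pKₐ(CF₃SO₃H (triflic acid)) ≈ -14
chloride: pKₐ(HCl) ≈ -7

molecular nitrogen > triflate > chloride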